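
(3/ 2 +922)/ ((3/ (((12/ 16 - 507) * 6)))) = -3740175/ 4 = -935043.75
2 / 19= 0.11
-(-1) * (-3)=-3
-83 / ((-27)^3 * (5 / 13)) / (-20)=-1079 / 1968300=-0.00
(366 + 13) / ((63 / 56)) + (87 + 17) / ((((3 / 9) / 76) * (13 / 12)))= 200024 / 9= 22224.89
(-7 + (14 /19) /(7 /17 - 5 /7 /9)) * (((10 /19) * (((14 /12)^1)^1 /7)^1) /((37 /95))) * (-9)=1213275 /125134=9.70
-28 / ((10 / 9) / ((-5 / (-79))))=-126 / 79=-1.59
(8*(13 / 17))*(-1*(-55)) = 5720 / 17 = 336.47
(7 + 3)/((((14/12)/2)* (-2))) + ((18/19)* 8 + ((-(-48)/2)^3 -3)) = 13820.01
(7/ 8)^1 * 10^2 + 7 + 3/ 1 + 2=199/ 2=99.50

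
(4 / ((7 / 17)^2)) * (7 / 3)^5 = 396508 / 243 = 1631.72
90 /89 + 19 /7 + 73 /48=156887 /29904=5.25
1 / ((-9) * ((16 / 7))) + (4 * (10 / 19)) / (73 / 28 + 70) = -109109 / 5562288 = -0.02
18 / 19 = 0.95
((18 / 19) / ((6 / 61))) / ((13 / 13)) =183 / 19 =9.63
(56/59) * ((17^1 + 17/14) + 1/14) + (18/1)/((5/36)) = 43352/295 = 146.96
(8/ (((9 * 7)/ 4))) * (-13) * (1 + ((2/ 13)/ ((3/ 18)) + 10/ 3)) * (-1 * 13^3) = 14412320/ 189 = 76255.66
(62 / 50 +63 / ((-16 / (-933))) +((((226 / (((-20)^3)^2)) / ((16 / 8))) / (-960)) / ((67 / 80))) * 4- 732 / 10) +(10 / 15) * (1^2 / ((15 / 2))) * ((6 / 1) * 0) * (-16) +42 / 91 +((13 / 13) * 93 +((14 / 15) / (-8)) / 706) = 218137700452121443 / 59032896000000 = 3695.19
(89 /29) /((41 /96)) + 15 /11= 111819 /13079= 8.55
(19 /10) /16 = 19 /160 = 0.12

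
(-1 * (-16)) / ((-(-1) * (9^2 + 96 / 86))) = 688 / 3531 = 0.19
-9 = -9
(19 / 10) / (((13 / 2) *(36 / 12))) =19 / 195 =0.10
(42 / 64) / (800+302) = 0.00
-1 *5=-5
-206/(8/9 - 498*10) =927/22406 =0.04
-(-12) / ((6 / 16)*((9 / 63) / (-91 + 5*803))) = 878976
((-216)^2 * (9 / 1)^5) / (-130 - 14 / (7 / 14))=-1377495072 / 79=-17436646.48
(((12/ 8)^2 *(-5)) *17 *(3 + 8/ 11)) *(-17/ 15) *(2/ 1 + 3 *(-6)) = -142188/ 11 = -12926.18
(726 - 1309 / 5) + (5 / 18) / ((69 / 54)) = 53408 / 115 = 464.42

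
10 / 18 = 5 / 9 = 0.56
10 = 10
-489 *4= -1956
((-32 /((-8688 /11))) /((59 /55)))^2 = 1464100 /1026369369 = 0.00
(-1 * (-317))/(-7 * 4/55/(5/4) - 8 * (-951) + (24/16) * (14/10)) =174350/4185331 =0.04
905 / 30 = 181 / 6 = 30.17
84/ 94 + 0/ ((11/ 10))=42/ 47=0.89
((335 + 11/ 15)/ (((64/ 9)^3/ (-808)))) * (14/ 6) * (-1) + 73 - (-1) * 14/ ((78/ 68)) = 2947977047/ 1597440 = 1845.44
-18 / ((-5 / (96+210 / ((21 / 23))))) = 1173.60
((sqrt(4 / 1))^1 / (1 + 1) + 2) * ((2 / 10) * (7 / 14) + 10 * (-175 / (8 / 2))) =-6561 / 5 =-1312.20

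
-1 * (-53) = 53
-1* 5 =-5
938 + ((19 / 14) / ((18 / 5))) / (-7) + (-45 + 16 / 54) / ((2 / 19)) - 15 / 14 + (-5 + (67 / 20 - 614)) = -684391 / 6615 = -103.46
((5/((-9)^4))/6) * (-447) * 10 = -3725/6561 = -0.57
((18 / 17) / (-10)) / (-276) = 3 / 7820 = 0.00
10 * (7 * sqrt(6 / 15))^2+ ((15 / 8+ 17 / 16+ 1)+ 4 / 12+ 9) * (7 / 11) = 107947 / 528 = 204.45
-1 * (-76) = 76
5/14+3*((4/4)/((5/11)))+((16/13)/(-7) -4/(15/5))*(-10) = 8599/390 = 22.05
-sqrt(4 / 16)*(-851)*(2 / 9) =851 / 9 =94.56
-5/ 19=-0.26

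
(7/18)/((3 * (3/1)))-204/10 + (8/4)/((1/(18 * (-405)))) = -11826289/810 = -14600.36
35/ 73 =0.48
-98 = -98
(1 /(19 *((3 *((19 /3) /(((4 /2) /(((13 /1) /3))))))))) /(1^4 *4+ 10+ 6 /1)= 3 /46930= 0.00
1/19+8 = 153/19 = 8.05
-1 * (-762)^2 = -580644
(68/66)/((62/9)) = 51/341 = 0.15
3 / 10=0.30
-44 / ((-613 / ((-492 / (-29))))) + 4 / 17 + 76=23407008 / 302209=77.45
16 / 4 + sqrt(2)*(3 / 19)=3*sqrt(2) / 19 + 4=4.22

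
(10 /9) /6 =5 /27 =0.19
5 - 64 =-59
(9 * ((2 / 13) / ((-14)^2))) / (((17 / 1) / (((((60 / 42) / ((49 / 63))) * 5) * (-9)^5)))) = -225.35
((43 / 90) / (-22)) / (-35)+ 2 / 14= 0.14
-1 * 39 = -39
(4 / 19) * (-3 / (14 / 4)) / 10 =-12 / 665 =-0.02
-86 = -86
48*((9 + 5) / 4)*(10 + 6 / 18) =1736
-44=-44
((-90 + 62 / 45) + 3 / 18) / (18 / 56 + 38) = -111454 / 48285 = -2.31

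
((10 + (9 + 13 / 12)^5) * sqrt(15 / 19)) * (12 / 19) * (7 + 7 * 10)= 1997373294917 * sqrt(285) / 7485696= 4504529.99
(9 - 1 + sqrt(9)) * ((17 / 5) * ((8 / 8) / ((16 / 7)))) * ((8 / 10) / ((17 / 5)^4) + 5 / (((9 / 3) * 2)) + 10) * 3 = 83650721 / 157216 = 532.08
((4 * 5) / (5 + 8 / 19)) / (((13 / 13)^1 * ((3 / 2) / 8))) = 6080 / 309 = 19.68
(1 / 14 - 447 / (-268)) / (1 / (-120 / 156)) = -1255 / 938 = -1.34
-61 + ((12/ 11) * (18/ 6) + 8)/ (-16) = -2715/ 44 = -61.70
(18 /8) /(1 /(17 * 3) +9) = 0.25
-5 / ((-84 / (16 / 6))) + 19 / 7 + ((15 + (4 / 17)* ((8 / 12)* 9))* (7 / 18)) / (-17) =90947 / 36414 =2.50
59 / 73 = 0.81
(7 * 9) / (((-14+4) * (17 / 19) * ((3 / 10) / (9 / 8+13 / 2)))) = -178.96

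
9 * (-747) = -6723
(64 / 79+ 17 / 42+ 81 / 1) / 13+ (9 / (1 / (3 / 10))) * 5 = 427549 / 21567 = 19.82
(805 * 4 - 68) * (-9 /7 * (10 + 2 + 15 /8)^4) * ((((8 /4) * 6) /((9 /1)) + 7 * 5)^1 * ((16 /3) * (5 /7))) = -16298762956965 /784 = -20789238465.52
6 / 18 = 1 / 3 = 0.33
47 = 47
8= 8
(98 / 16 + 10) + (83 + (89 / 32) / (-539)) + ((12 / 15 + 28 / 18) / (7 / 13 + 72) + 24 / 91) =945938286277 / 9514945440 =99.42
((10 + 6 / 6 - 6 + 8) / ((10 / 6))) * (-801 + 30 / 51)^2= 7220867511 / 1445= 4997140.15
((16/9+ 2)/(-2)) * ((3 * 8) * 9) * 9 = -3672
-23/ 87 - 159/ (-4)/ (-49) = -18341/ 17052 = -1.08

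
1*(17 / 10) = 17 / 10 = 1.70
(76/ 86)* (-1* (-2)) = 76/ 43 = 1.77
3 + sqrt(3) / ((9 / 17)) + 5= 17 * sqrt(3) / 9 + 8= 11.27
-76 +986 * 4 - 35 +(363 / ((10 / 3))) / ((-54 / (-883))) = 336823 / 60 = 5613.72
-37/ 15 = -2.47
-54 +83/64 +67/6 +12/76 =-150949/3648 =-41.38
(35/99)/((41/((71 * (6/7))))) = 710/1353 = 0.52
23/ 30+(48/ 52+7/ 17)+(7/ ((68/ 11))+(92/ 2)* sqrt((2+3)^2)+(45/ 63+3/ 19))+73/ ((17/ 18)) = 549179093/ 1763580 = 311.40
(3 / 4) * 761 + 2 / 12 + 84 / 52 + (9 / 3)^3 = 599.53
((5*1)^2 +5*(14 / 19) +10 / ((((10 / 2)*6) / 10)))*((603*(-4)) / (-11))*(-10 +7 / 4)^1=-1100475 / 19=-57919.74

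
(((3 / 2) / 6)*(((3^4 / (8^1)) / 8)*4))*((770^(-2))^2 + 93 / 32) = 165504911158287 / 44995892480000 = 3.68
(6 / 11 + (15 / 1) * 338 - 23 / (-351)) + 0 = 19577629 / 3861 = 5070.61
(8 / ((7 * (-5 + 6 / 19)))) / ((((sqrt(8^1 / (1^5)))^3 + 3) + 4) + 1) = 19 / 4361 - 38 * sqrt(2) / 4361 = -0.01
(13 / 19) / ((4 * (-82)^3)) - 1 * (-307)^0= -41903981 / 41903968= -1.00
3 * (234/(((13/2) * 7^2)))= 108/49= 2.20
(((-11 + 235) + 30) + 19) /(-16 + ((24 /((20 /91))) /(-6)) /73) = -33215 /1977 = -16.80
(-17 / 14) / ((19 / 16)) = -136 / 133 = -1.02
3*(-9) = -27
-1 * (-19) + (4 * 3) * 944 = 11347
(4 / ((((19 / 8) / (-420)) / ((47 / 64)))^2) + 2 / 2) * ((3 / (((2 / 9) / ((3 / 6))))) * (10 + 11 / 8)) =29919608901 / 5776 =5179987.69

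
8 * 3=24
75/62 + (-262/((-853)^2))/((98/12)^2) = 131023605891/108313330958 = 1.21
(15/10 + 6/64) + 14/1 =499/32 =15.59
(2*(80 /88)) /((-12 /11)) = -5 /3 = -1.67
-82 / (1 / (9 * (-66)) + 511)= -48708 / 303533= -0.16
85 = 85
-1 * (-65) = 65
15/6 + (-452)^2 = 408613/2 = 204306.50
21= 21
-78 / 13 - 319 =-325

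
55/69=0.80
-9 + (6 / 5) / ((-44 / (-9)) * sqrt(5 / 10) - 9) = -256059 / 27965 - 1188 * sqrt(2) / 27965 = -9.22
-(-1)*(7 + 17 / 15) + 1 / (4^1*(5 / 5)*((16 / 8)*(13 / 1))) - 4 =6463 / 1560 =4.14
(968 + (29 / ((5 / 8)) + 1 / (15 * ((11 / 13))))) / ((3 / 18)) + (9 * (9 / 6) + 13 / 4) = 1342797 / 220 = 6103.62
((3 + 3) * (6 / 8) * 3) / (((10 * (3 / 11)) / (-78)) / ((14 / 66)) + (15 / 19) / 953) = -82.31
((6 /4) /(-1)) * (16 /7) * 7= -24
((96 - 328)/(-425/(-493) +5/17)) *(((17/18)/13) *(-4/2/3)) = 972196/100035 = 9.72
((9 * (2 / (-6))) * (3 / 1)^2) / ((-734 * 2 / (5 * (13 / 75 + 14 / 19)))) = 11673 / 139460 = 0.08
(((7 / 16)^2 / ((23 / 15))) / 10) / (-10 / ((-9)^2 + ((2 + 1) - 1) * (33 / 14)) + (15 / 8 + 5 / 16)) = 315 / 52256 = 0.01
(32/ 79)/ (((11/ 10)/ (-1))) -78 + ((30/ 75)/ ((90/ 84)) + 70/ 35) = -4952968/ 65175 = -75.99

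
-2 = -2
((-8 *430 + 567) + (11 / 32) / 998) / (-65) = 91752117 / 2075840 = 44.20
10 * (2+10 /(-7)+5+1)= 460 /7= 65.71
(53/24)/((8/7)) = 371/192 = 1.93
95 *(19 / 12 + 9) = 12065 / 12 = 1005.42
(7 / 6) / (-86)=-7 / 516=-0.01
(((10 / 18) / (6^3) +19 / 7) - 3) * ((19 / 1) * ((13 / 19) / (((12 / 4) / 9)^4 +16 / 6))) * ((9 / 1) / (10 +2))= -50089 / 48608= -1.03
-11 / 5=-2.20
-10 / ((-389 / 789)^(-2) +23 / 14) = -21184940 / 12195677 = -1.74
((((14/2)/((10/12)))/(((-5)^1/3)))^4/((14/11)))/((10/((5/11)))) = 9001692/390625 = 23.04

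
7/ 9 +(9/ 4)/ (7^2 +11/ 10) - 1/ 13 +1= 68221/ 39078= 1.75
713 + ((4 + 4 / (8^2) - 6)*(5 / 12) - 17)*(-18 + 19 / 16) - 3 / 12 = 3109279 / 3072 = 1012.14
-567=-567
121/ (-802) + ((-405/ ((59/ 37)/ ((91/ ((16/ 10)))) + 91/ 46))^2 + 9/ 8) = 3895934743154373125/ 95605305826312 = 40750.19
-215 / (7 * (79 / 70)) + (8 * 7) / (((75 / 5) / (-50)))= -50690 / 237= -213.88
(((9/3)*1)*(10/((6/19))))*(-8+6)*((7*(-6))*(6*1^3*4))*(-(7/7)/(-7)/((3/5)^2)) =76000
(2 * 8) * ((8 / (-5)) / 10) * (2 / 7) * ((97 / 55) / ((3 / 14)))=-24832 / 4125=-6.02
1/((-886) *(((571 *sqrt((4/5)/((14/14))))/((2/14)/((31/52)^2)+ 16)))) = -27584 *sqrt(5)/1701614831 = -0.00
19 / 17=1.12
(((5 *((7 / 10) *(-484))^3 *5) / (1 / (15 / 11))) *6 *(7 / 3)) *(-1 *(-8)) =-148486445184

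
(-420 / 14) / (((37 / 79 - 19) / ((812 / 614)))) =80185 / 37454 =2.14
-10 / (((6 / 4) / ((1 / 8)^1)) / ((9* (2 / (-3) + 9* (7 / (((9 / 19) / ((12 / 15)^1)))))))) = -793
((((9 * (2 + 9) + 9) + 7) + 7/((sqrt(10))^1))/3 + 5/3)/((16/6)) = 7 * sqrt(10)/80 + 15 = 15.28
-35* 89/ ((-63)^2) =-445/ 567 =-0.78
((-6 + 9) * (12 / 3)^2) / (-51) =-0.94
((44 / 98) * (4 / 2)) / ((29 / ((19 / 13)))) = 836 / 18473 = 0.05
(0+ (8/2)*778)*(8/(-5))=-24896/5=-4979.20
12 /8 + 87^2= 15141 /2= 7570.50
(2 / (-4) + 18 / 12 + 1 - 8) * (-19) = 114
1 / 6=0.17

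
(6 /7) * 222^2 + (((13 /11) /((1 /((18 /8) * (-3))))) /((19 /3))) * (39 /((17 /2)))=2100985155 /49742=42237.65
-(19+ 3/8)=-155/8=-19.38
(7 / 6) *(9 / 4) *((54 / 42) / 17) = 27 / 136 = 0.20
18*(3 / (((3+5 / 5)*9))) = 3 / 2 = 1.50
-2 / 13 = -0.15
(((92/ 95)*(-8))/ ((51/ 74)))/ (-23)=2368/ 4845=0.49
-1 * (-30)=30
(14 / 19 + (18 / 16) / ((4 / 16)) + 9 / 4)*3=1707 / 76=22.46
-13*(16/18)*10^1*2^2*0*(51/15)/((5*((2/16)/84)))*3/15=0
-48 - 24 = -72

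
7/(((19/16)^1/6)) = 672/19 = 35.37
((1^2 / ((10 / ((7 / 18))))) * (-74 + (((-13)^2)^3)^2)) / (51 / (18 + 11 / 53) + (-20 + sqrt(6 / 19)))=-9925645764676262501951 / 188213775156 - 30374063045358842005 * sqrt(114) / 188213775156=-54459095802.89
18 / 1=18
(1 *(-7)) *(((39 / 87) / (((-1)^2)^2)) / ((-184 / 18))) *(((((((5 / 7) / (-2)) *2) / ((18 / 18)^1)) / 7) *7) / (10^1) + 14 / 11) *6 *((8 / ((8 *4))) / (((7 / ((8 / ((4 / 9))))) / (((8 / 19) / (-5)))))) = -0.12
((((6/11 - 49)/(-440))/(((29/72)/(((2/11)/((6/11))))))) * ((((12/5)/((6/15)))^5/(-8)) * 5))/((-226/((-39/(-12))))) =5051241/793034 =6.37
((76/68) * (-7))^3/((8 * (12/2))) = -2352637/235824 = -9.98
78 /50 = 1.56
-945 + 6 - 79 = -1018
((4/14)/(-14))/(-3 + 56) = -1/2597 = -0.00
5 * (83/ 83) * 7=35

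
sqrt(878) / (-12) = -sqrt(878) / 12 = -2.47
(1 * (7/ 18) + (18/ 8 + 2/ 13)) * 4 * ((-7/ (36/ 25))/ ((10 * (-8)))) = 45745/ 67392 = 0.68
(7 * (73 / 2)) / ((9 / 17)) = 8687 / 18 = 482.61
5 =5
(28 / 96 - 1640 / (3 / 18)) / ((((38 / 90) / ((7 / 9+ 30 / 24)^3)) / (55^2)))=-587797311.34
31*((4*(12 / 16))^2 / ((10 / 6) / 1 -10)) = -837 / 25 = -33.48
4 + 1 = 5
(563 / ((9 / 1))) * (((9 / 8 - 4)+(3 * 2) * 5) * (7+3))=610855 / 36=16968.19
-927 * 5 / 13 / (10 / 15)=-13905 / 26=-534.81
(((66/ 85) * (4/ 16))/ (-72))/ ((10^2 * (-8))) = 11/ 3264000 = 0.00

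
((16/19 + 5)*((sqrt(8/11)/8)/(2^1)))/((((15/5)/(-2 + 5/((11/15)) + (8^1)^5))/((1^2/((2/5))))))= 66692685*sqrt(22)/36784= 8504.14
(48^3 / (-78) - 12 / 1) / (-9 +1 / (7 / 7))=4647 / 26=178.73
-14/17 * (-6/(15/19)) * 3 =1596/85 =18.78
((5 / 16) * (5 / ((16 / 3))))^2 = 5625 / 65536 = 0.09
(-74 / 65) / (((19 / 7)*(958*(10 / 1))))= -0.00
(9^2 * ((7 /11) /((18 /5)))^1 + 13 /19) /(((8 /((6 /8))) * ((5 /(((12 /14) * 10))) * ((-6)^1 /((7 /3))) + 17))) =18813 /207328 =0.09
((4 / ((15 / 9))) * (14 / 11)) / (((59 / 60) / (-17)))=-34272 / 649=-52.81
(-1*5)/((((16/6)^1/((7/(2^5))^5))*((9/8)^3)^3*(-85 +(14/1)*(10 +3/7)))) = -84035/15755099886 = -0.00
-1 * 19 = -19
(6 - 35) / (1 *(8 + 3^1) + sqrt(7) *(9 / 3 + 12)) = 319 / 1454 - 435 *sqrt(7) / 1454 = -0.57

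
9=9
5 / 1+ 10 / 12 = 35 / 6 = 5.83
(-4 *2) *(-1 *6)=48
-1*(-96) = 96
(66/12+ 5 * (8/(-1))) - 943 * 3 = -5727/2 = -2863.50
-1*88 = -88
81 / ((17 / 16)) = 1296 / 17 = 76.24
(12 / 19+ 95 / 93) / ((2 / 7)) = 20447 / 3534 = 5.79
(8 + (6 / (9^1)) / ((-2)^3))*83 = 7885 / 12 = 657.08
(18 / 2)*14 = 126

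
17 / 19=0.89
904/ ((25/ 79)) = 2856.64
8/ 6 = 4/ 3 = 1.33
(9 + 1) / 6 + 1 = 8 / 3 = 2.67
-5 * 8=-40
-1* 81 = -81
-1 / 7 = -0.14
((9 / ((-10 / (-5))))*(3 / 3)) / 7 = 9 / 14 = 0.64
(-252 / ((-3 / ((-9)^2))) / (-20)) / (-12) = 567 / 20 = 28.35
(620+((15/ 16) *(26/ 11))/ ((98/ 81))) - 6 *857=-38981933/ 8624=-4520.17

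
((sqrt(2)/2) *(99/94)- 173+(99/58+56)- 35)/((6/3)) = -8717/116+99 *sqrt(2)/376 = -74.77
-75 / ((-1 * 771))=25 / 257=0.10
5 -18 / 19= 77 / 19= 4.05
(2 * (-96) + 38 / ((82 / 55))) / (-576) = 6827 / 23616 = 0.29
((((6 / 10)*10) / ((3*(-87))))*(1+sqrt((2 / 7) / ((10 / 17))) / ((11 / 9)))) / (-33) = 2*sqrt(595) / 122815+2 / 2871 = 0.00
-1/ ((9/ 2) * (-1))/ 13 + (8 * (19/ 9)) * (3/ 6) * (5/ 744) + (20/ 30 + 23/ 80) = 894863/ 870480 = 1.03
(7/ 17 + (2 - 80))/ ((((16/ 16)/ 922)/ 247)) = -300381146/ 17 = -17669479.18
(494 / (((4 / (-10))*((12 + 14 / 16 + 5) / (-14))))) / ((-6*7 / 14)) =-10640 / 33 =-322.42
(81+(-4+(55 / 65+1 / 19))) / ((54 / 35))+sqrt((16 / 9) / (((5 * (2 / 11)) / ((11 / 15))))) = 22 * sqrt(6) / 45+673435 / 13338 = 51.69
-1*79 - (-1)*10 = -69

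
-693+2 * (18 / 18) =-691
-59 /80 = -0.74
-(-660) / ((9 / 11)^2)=26620 / 27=985.93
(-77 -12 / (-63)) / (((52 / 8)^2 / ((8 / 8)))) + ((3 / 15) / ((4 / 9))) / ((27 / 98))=-0.18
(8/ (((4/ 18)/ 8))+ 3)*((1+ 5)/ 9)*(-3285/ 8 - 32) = -343477/ 4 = -85869.25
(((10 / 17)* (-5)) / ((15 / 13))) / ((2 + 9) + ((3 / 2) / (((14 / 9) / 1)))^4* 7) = -11415040 / 76363779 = -0.15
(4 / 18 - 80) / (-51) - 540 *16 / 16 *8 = -1982162 / 459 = -4318.44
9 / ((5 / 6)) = 54 / 5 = 10.80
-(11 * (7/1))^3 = -456533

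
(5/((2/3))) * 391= 5865/2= 2932.50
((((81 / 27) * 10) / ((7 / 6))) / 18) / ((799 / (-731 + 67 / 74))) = -270135 / 206941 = -1.31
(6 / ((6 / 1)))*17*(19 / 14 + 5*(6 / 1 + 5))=13413 / 14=958.07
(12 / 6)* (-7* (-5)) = 70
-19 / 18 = -1.06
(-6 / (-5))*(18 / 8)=27 / 10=2.70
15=15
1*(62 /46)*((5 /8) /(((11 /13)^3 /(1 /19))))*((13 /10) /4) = 885391 /37225408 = 0.02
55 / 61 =0.90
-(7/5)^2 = -49/25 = -1.96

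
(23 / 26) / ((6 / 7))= 1.03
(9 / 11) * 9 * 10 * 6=4860 / 11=441.82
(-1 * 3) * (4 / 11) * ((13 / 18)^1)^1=-26 / 33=-0.79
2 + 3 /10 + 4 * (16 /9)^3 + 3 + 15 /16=1674491 /58320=28.71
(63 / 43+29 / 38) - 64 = -100935 / 1634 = -61.77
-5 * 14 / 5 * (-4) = 56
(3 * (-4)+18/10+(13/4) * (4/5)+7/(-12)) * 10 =-491/6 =-81.83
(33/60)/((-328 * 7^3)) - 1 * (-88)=198007029/2250080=88.00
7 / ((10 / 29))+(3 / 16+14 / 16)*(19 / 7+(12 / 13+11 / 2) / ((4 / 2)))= 774481 / 29120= 26.60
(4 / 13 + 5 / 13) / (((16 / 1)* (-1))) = -9 / 208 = -0.04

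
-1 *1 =-1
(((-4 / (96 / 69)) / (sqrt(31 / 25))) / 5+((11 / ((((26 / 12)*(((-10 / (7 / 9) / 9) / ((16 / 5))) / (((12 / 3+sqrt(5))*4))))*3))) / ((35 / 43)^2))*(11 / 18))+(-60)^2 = -7159328*sqrt(5) / 511875 - 23*sqrt(31) / 248+1814112688 / 511875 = 3512.26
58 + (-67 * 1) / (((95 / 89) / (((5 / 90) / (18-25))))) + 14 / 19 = 59.24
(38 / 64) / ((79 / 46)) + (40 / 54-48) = -1601065 / 34128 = -46.91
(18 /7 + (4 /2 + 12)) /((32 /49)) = 203 /8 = 25.38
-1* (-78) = 78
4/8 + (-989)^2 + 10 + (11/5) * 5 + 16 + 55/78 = 38148209/39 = 978159.21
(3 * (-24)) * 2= -144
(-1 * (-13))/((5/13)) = 169/5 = 33.80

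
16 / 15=1.07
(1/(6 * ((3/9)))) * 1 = 1/2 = 0.50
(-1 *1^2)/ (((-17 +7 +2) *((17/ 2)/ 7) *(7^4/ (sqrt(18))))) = 3 *sqrt(2)/ 23324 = 0.00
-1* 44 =-44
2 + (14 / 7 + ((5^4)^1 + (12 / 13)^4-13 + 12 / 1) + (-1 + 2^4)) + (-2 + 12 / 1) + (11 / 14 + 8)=264907969 / 399854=662.51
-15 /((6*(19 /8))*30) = -2 /57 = -0.04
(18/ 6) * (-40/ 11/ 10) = -12/ 11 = -1.09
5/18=0.28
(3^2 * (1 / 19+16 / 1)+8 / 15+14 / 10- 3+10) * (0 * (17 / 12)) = 0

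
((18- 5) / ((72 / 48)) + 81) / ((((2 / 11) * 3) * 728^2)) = 2959 / 9539712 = 0.00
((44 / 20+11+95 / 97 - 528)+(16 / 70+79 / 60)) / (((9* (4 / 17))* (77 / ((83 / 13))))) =-29447709689 / 1468106640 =-20.06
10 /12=5 /6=0.83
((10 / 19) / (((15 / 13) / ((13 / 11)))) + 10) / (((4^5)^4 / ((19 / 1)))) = 413 / 2267742732288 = 0.00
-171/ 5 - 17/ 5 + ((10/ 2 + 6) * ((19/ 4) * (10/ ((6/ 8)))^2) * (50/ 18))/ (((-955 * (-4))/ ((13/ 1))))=3883952/ 77355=50.21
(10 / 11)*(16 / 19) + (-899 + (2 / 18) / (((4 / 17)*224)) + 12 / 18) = -1512735647 / 1685376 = -897.57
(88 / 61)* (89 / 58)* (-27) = -105732 / 1769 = -59.77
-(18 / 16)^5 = -59049 / 32768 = -1.80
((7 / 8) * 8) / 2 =3.50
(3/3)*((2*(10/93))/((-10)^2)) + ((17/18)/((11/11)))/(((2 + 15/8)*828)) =706/288765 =0.00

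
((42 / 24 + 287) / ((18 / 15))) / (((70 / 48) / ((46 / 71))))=7590 / 71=106.90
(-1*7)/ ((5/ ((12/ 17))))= -0.99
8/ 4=2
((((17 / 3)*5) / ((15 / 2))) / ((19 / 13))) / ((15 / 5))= 442 / 513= 0.86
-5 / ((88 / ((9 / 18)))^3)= -5 / 5451776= -0.00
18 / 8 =2.25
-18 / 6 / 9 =-1 / 3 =-0.33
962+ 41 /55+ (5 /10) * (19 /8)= 963.93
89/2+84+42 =170.50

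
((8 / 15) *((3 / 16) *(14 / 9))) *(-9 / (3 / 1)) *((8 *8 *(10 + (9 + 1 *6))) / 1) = -2240 / 3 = -746.67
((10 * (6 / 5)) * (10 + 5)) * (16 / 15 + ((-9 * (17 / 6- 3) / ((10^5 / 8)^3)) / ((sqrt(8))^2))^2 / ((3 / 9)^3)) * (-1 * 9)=-84375000000000000000000019683 / 48828125000000000000000000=-1728.00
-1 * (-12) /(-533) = -12 /533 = -0.02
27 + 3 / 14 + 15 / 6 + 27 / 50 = 10589 / 350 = 30.25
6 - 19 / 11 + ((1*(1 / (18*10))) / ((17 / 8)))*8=36131 / 8415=4.29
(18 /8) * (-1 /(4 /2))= -9 /8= -1.12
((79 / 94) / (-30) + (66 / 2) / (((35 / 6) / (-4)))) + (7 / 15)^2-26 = -14342731 / 296100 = -48.44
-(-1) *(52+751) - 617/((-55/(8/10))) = 223293/275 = 811.97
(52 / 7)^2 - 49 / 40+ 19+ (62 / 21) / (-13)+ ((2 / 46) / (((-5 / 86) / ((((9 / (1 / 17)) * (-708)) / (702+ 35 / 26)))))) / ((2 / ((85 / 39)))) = 6373633390441 / 32150740440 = 198.24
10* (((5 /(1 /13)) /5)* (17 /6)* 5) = 5525 /3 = 1841.67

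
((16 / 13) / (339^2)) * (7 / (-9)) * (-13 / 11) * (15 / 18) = 280 / 34131537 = 0.00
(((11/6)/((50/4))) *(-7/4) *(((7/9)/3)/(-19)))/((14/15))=77/20520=0.00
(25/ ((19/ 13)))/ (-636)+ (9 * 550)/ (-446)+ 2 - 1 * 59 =-183580099/ 2694732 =-68.13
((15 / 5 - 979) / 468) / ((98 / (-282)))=11468 / 1911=6.00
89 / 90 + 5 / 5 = 179 / 90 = 1.99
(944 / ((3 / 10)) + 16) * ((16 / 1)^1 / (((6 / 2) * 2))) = 75904 / 9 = 8433.78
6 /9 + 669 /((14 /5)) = 10063 /42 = 239.60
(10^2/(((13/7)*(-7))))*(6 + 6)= -1200/13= -92.31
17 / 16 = 1.06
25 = 25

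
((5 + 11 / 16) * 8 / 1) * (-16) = -728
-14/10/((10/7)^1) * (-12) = 294/25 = 11.76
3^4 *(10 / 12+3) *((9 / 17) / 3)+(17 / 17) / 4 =3743 / 68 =55.04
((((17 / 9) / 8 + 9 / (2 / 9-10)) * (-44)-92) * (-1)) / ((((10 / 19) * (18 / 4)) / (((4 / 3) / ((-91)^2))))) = 42332 / 10061415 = 0.00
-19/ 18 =-1.06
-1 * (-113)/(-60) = -113/60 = -1.88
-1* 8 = -8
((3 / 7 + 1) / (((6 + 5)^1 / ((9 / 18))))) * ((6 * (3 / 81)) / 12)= 5 / 4158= 0.00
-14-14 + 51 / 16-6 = -30.81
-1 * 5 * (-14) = 70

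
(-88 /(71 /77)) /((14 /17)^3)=-594473 /3479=-170.87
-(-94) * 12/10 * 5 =564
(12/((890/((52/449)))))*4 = 1248/199805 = 0.01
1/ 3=0.33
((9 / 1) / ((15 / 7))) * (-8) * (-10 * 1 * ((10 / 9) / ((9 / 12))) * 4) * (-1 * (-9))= 17920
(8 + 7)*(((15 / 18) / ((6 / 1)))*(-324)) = -675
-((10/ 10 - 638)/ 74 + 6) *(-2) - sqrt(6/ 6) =-230/ 37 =-6.22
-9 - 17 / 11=-116 / 11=-10.55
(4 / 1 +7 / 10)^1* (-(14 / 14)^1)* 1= -47 / 10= -4.70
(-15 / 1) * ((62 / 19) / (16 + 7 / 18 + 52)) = -16740 / 23389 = -0.72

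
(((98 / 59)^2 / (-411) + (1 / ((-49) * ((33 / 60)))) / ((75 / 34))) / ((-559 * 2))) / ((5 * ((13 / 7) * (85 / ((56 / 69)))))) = 40329232 / 1863198844524875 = 0.00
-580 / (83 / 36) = -20880 / 83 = -251.57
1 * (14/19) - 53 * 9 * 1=-9049/19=-476.26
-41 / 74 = -0.55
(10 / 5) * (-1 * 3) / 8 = -3 / 4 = -0.75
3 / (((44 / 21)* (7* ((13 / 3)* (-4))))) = -27 / 2288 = -0.01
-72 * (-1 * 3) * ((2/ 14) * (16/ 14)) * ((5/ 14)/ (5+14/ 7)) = 4320/ 2401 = 1.80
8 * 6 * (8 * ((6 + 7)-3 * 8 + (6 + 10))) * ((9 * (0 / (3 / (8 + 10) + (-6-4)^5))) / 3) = 0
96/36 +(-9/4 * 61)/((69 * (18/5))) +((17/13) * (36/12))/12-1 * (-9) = 11.44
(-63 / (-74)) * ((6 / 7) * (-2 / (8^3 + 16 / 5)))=-135 / 47656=-0.00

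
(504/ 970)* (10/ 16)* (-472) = -14868/ 97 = -153.28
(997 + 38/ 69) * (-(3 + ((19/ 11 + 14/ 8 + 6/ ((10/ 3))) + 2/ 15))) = -382080881/ 45540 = -8390.01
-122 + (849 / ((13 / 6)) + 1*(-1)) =3495 / 13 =268.85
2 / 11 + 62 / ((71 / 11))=7644 / 781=9.79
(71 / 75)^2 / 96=5041 / 540000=0.01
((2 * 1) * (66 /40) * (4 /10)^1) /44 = 3 /100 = 0.03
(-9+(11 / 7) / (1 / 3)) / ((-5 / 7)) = 6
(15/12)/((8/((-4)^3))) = -10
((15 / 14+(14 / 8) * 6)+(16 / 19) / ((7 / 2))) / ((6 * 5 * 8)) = 0.05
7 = 7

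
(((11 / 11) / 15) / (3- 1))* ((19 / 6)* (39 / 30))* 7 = 1729 / 1800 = 0.96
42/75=14/25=0.56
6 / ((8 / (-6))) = -4.50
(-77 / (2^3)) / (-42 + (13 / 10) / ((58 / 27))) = 11165 / 48018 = 0.23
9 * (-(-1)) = 9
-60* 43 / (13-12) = -2580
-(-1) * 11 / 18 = 11 / 18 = 0.61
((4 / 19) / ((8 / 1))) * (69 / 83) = 69 / 3154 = 0.02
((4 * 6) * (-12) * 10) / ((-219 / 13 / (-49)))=-611520 / 73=-8376.99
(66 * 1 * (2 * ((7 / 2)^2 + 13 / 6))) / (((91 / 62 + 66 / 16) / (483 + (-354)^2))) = 3124741224 / 73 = 42804674.30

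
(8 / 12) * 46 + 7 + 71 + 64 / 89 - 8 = 27070 / 267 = 101.39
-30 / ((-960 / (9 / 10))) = 9 / 320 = 0.03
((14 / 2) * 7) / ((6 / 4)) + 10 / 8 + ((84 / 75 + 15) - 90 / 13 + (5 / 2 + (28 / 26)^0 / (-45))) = 533419 / 11700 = 45.59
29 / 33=0.88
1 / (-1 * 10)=-1 / 10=-0.10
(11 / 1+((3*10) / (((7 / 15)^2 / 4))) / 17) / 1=36163 / 833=43.41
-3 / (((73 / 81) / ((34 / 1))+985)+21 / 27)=-8262 / 2714905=-0.00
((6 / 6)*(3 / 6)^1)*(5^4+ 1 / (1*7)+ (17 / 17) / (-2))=8745 / 28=312.32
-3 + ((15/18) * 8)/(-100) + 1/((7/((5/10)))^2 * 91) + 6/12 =-686671/267540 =-2.57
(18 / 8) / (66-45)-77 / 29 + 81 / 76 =-5717 / 3857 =-1.48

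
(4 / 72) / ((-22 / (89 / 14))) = -89 / 5544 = -0.02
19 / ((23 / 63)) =1197 / 23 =52.04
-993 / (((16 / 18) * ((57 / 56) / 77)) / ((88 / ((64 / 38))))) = -17662491 / 4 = -4415622.75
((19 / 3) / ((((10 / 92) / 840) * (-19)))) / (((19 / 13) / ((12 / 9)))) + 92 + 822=-81854 / 57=-1436.04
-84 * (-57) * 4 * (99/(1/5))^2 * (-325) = -1525133610000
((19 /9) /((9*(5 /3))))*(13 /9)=247 /1215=0.20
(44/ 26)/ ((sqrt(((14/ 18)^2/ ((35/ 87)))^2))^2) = 400950/ 535717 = 0.75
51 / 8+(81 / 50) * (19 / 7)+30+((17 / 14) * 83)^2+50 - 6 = 100376817 / 9800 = 10242.53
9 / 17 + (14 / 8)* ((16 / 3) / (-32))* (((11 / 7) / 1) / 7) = 1325 / 2856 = 0.46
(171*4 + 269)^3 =865523177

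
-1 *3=-3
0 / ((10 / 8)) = 0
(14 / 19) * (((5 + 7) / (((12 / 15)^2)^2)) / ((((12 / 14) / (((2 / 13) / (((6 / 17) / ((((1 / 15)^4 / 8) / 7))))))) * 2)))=119 / 61461504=0.00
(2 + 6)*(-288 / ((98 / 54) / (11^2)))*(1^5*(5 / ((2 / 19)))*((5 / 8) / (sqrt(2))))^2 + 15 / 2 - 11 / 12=-39804307379 / 588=-67694400.30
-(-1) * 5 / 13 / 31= 5 / 403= 0.01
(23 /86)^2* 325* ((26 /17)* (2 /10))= 447005 /62866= 7.11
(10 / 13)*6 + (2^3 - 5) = 99 / 13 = 7.62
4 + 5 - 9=0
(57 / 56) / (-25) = -57 / 1400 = -0.04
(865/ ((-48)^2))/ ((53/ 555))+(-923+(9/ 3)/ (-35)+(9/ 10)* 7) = -260097745/ 284928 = -912.85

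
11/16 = 0.69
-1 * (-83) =83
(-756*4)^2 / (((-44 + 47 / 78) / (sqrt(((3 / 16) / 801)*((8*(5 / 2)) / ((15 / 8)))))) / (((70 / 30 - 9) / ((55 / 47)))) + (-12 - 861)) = -42386513781620736 / 3923095411903 - 554785209538560*sqrt(178) / 3923095411903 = -12691.07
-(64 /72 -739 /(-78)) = -2425 /234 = -10.36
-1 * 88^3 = -681472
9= 9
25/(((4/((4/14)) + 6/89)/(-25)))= -55625/1252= -44.43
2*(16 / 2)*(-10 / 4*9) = -360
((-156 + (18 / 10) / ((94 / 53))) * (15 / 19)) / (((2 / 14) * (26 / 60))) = -22945545 / 11609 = -1976.53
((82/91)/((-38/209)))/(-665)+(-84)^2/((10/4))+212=3034.41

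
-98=-98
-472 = -472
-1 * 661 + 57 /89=-58772 /89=-660.36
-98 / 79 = -1.24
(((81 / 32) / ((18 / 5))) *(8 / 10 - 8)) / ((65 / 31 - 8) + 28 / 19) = 47709 / 41744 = 1.14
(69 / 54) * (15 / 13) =115 / 78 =1.47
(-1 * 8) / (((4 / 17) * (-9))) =3.78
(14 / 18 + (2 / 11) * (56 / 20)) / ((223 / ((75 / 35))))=0.01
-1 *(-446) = 446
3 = 3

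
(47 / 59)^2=2209 / 3481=0.63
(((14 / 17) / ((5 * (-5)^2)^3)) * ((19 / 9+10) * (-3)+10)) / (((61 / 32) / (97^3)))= -32301322816 / 6076171875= -5.32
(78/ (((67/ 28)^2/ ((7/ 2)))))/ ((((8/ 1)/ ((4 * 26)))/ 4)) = 11129664/ 4489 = 2479.32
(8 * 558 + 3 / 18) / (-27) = -26785 / 162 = -165.34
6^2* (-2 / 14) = -36 / 7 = -5.14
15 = 15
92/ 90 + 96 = 4366/ 45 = 97.02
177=177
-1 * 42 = -42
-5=-5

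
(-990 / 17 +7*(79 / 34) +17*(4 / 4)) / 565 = -849 / 19210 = -0.04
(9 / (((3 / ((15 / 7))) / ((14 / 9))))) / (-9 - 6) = -2 / 3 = -0.67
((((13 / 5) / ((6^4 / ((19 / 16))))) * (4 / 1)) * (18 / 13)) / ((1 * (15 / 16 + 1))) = 19 / 2790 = 0.01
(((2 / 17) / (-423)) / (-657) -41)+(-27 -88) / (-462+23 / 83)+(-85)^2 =1300755101227445 / 181056515301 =7184.25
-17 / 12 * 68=-289 / 3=-96.33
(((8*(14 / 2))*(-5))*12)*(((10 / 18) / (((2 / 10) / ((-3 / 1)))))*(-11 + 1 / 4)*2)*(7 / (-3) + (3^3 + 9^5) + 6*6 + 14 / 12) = -106754165000 / 3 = -35584721666.67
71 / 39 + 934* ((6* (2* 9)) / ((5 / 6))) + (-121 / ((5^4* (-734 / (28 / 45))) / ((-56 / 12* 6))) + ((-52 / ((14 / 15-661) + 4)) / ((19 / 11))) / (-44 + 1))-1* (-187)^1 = 10061174238950614096 / 82988876221875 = 121235.21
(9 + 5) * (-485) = -6790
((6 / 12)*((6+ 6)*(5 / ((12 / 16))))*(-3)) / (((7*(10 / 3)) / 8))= -41.14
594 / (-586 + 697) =198 / 37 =5.35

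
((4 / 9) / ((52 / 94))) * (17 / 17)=0.80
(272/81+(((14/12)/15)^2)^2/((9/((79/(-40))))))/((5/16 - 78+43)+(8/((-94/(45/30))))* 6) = -3727805485087/39357634725000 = -0.09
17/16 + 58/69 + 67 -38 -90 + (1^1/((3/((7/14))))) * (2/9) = -586819/9936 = -59.06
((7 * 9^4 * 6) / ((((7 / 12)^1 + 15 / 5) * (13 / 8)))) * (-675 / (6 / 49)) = -145827410400 / 559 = -260871932.74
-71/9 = -7.89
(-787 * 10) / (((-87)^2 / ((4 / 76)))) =-7870 / 143811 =-0.05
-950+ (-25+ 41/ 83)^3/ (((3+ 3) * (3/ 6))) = -3348189418/ 571787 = -5855.66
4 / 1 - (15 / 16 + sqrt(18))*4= -16.72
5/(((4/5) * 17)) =25/68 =0.37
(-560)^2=313600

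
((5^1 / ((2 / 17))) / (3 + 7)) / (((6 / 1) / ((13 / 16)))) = 221 / 384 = 0.58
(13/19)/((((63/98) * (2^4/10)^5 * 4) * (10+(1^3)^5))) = 284375/123273216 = 0.00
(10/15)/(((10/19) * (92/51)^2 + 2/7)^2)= 39889880163/238960288562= 0.17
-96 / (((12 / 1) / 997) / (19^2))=-2879336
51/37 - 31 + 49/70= -10701/370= -28.92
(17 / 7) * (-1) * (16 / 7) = -272 / 49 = -5.55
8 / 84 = 2 / 21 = 0.10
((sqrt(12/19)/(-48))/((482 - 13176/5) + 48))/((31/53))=265 * sqrt(57)/148795536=0.00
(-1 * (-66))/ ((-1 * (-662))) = 33/ 331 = 0.10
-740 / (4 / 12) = -2220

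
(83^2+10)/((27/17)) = 117283/27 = 4343.81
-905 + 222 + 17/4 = -2715/4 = -678.75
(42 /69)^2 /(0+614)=98 /162403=0.00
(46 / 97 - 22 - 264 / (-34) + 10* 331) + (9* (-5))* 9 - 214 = 4414767 / 1649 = 2677.24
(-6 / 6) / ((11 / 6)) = -6 / 11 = -0.55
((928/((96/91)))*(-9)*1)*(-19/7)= 21489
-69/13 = -5.31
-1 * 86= -86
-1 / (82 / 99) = -99 / 82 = -1.21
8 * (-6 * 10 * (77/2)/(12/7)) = -10780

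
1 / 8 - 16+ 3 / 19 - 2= -2693 / 152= -17.72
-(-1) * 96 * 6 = 576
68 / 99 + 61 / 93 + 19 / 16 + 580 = 28604567 / 49104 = 582.53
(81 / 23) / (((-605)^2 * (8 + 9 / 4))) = 324 / 345161575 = 0.00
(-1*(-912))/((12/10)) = 760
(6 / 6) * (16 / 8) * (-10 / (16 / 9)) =-45 / 4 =-11.25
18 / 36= 1 / 2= 0.50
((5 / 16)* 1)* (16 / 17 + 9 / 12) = 575 / 1088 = 0.53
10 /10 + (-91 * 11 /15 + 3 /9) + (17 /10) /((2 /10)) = -569 /10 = -56.90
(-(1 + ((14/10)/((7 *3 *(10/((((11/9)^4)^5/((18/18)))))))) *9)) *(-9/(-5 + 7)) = 875377752583508822551/45028390589099736300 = 19.44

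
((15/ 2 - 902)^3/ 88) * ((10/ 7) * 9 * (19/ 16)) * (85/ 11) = -416117578114575/ 433664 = -959539131.94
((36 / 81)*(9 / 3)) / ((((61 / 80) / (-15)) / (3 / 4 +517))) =-828400 / 61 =-13580.33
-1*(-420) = 420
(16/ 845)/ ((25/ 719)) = 11504/ 21125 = 0.54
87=87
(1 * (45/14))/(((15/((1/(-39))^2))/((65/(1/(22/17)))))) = 55/4641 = 0.01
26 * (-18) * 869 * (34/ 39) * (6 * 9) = -19145808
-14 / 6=-7 / 3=-2.33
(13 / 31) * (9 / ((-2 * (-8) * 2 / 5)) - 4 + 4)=585 / 992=0.59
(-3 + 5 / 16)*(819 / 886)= -35217 / 14176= -2.48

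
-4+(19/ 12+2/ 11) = -295/ 132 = -2.23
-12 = -12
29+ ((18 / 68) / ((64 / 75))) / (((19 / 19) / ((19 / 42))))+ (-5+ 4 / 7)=752819 / 30464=24.71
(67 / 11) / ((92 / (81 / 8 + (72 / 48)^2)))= 0.82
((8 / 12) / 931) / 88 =1 / 122892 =0.00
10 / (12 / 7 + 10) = 35 / 41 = 0.85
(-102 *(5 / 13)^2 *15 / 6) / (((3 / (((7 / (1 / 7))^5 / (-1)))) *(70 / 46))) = 394456508425 / 169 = 2334062180.03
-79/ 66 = -1.20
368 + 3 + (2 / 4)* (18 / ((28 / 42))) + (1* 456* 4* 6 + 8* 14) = 22881 / 2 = 11440.50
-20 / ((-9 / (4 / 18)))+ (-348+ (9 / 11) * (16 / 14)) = -2161564 / 6237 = -346.57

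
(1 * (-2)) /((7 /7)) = -2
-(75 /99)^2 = -625 /1089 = -0.57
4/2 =2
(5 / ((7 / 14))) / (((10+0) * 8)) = 1 / 8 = 0.12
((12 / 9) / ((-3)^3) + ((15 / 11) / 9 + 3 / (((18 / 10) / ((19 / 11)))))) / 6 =1328 / 2673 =0.50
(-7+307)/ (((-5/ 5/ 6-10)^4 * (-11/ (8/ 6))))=-518400/ 152304251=-0.00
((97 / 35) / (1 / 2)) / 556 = 97 / 9730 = 0.01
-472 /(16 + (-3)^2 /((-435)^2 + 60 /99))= -2947378040 /99911417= -29.50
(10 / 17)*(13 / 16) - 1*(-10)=10.48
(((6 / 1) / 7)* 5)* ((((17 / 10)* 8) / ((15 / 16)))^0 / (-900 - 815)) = -6 / 2401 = -0.00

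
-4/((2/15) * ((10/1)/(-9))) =27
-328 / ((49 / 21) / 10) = -9840 / 7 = -1405.71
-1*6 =-6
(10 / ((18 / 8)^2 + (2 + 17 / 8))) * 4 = 640 / 147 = 4.35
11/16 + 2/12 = 41/48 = 0.85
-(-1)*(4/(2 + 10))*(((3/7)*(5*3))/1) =15/7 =2.14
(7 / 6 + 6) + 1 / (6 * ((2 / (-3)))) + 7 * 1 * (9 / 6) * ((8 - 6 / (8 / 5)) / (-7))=13 / 24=0.54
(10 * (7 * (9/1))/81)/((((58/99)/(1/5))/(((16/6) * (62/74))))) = 19096/3219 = 5.93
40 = 40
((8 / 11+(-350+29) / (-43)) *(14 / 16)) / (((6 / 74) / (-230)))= -115416875 / 5676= -20334.19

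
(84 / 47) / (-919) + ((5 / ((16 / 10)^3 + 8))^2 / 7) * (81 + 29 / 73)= 50078435949347 / 25229454245856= 1.98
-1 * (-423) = 423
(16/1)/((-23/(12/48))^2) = 1/529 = 0.00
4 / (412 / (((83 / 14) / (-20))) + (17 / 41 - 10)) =-0.00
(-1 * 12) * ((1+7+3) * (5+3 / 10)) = -3498 / 5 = -699.60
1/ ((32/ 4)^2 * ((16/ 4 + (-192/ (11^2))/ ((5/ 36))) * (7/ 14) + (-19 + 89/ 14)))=-4235/ 4432928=-0.00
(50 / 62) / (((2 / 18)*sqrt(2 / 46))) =34.81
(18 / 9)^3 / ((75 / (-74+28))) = -368 / 75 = -4.91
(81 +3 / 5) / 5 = 408 / 25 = 16.32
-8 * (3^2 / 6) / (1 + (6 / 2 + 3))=-12 / 7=-1.71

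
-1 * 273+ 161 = -112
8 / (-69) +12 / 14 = 358 / 483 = 0.74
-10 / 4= -5 / 2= -2.50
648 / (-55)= -648 / 55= -11.78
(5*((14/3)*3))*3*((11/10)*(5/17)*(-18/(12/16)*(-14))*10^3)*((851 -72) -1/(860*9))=12999513604000/731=17783192344.73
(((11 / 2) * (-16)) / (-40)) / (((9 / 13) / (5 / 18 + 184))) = 585.59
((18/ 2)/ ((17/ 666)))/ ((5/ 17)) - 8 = 5954/ 5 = 1190.80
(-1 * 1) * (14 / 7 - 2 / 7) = -12 / 7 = -1.71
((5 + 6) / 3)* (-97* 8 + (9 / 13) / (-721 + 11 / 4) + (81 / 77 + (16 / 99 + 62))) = -18448974337 / 7058961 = -2613.55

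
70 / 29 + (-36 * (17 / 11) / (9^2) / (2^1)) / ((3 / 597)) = -189284 / 2871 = -65.93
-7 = -7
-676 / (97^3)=-676 / 912673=-0.00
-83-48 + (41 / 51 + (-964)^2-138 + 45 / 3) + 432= 47403215 / 51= 929474.80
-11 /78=-0.14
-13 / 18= -0.72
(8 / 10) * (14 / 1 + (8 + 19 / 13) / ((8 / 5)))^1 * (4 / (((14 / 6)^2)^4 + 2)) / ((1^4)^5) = 27175662 / 375564995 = 0.07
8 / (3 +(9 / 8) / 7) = 448 / 177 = 2.53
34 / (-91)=-34 / 91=-0.37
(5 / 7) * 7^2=35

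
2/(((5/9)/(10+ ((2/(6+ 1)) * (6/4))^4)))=433638/12005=36.12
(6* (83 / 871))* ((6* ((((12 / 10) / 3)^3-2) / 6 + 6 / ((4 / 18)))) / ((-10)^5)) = -0.00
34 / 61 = 0.56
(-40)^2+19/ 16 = 25619/ 16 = 1601.19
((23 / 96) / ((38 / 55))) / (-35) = -253 / 25536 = -0.01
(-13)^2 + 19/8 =1371/8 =171.38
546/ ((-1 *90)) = -91/ 15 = -6.07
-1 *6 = -6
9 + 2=11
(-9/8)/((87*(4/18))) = -27/464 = -0.06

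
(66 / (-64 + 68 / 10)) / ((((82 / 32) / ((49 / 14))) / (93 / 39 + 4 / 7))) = -32280 / 6929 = -4.66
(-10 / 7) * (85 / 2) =-425 / 7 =-60.71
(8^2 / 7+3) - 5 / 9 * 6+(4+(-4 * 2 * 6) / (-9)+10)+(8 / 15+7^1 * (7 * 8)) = 44171 / 105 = 420.68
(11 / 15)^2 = 121 / 225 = 0.54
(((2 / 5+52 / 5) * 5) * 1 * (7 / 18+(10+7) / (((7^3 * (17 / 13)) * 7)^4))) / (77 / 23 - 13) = -26287015450052228047 / 12082230703745278762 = -2.18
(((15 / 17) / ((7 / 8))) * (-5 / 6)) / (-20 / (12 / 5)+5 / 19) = 285 / 2737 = 0.10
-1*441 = -441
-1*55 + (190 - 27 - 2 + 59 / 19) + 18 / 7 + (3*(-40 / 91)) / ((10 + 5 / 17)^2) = 1182538341 / 10590125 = 111.66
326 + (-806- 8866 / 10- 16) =-6913 / 5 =-1382.60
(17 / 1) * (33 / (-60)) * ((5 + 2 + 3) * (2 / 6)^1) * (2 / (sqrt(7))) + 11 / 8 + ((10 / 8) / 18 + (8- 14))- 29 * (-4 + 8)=-1085 / 9- 187 * sqrt(7) / 21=-144.12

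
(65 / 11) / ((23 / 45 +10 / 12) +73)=5850 / 73601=0.08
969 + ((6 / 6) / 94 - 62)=85259 / 94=907.01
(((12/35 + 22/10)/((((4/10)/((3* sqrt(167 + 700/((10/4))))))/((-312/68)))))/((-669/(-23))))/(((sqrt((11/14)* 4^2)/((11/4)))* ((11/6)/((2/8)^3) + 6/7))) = -239499* sqrt(68838)/150548192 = -0.42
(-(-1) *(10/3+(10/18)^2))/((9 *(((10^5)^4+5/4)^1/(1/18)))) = 118/524880000000000000006561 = 0.00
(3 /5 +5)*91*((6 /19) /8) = 1911 /95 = 20.12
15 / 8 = 1.88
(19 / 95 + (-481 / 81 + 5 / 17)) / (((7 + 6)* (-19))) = 37483 / 1700595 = 0.02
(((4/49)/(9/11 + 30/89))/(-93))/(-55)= 356/25769835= 0.00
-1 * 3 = -3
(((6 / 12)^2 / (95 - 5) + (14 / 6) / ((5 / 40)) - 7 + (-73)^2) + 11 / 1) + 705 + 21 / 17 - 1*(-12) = 37147817 / 6120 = 6069.90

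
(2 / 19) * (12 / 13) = 24 / 247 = 0.10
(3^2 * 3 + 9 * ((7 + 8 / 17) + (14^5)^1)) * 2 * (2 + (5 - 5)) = 329154696 / 17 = 19362040.94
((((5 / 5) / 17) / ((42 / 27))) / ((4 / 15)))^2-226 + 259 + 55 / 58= 892784813 / 26282816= 33.97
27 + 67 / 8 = 283 / 8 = 35.38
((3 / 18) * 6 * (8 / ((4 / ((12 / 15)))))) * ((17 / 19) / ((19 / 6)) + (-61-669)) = -2107424 / 1805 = -1167.55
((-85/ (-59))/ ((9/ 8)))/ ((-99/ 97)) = -65960/ 52569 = -1.25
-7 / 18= -0.39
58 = 58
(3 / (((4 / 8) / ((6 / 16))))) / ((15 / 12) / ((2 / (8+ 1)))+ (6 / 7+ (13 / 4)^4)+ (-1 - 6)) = 448 / 22111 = 0.02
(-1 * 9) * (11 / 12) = -8.25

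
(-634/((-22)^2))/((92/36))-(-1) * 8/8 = 2713/5566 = 0.49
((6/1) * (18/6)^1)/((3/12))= 72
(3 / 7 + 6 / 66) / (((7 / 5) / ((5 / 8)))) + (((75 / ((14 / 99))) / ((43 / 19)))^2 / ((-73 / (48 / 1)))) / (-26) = 1313761608875 / 945783839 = 1389.07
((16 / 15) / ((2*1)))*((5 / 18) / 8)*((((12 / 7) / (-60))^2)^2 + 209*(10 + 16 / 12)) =10663441253 / 243101250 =43.86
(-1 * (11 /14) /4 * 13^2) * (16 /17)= -3718 /119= -31.24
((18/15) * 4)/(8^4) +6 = 6.00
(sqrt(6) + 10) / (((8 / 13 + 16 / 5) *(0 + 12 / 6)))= 1.63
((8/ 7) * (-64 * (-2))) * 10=10240/ 7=1462.86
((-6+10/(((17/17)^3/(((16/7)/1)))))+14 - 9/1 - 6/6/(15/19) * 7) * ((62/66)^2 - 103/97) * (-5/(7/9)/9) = 1.66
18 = 18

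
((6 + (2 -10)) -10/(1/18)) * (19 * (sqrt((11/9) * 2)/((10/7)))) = -12103 * sqrt(22)/15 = -3784.54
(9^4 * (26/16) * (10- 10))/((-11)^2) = 0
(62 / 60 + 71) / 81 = 2161 / 2430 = 0.89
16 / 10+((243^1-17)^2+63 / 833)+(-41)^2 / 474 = 14406437053 / 282030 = 51081.22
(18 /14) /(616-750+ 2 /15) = -135 /14056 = -0.01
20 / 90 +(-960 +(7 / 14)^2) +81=-31627 / 36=-878.53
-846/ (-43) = 846/ 43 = 19.67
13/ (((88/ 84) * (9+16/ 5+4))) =455/ 594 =0.77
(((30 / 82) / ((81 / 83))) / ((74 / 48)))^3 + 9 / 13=23380541348693 / 33084732149001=0.71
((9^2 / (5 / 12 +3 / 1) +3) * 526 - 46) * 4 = 2296336 / 41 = 56008.20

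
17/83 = 0.20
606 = 606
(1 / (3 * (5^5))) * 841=841 / 9375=0.09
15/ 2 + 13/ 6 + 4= 41/ 3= 13.67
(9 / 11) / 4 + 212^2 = 1977545 / 44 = 44944.20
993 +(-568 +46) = 471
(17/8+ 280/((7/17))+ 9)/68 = 5529/544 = 10.16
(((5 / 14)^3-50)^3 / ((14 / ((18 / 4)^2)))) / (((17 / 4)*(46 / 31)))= -28591.33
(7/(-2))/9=-7/18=-0.39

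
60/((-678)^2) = 5/38307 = 0.00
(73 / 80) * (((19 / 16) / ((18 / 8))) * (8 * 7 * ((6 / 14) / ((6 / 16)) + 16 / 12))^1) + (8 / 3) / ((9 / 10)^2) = 170279 / 2430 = 70.07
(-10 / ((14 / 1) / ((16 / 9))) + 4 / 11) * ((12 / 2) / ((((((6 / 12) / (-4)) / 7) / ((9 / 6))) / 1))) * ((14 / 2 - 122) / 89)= -577760 / 979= -590.15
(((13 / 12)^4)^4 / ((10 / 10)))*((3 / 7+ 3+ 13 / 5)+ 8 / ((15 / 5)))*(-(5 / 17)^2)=-3037626820921215974165 / 1122062567233976008704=-2.71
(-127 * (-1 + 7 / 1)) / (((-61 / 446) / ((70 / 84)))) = 283210 / 61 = 4642.79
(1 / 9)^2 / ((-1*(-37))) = 1 / 2997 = 0.00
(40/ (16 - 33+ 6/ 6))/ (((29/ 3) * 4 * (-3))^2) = -5/ 26912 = -0.00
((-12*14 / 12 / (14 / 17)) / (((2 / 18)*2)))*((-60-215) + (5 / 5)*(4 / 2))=41769 / 2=20884.50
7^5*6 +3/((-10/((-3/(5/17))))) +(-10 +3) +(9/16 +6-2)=40337049/400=100842.62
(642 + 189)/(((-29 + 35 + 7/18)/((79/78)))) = 196947/1495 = 131.74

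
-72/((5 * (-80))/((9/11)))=81/550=0.15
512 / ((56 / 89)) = 5696 / 7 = 813.71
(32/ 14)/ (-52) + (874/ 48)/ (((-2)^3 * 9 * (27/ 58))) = -1246555/ 2122848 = -0.59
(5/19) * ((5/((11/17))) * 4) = 1700/209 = 8.13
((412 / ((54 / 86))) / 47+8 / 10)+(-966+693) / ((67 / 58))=-94191778 / 425115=-221.57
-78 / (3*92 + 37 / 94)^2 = -689208 / 675012361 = -0.00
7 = 7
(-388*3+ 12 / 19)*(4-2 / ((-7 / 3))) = -5650.65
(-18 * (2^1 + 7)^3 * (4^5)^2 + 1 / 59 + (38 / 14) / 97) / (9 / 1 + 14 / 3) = -1653647685446376 / 1642501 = -1006786410.14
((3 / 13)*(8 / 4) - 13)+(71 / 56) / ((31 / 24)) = -32602 / 2821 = -11.56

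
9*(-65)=-585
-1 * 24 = -24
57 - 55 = 2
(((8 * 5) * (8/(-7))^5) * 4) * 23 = -120586240/16807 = -7174.76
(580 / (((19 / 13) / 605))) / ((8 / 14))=7982975 / 19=420156.58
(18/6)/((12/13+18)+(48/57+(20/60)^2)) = 6669/44185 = 0.15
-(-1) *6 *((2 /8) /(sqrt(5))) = 3 *sqrt(5) /10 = 0.67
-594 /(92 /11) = -3267 /46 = -71.02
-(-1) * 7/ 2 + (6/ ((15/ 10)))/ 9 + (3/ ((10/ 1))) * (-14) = -23/ 90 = -0.26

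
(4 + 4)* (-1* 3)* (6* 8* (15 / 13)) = -17280 / 13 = -1329.23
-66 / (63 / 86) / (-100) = 473 / 525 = 0.90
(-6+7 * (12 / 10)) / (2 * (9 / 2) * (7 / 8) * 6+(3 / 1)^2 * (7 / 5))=0.04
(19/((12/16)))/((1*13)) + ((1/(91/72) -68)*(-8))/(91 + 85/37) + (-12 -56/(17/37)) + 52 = -297067052/4005183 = -74.17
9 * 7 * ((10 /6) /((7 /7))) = 105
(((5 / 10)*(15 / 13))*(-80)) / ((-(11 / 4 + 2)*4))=600 / 247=2.43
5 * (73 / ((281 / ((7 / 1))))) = 2555 / 281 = 9.09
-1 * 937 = -937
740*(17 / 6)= 6290 / 3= 2096.67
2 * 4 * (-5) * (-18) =720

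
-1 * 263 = -263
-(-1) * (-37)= -37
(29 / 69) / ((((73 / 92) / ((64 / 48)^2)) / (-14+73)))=109504 / 1971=55.56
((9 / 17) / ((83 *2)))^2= 81 / 7963684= 0.00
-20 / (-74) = 10 / 37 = 0.27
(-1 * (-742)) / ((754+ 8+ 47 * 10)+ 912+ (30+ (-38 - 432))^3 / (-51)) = 18921 / 42646672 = 0.00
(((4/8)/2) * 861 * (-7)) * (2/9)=-334.83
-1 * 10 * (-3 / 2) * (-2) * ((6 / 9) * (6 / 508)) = -30 / 127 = -0.24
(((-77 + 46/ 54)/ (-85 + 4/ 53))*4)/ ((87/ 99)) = 4794592/ 1174761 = 4.08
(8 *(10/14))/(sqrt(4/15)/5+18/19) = 641250/105049 - 18050 *sqrt(15)/105049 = 5.44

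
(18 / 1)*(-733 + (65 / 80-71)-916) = -247563 / 8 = -30945.38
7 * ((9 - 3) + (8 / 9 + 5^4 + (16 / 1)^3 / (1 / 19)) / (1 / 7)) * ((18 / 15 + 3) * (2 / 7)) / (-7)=-9884794 / 15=-658986.27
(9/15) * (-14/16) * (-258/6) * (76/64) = 17157/640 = 26.81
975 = 975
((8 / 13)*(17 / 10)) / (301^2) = 68 / 5889065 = 0.00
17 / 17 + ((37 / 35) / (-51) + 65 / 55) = 42433 / 19635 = 2.16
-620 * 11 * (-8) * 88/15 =960256/3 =320085.33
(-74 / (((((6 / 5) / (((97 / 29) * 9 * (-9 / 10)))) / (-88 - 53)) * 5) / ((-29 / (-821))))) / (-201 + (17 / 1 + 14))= 13663323 / 1395700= 9.79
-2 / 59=-0.03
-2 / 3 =-0.67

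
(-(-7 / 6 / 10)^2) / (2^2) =-49 / 14400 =-0.00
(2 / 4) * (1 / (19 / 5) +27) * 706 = 182854 / 19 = 9623.89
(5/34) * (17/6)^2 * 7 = 8.26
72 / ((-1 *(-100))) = 0.72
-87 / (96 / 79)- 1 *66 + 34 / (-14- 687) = -3087591 / 22432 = -137.64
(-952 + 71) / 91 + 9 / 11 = -8.86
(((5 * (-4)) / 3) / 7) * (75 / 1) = -500 / 7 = -71.43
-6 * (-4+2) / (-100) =-3 / 25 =-0.12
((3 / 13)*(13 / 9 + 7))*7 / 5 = 532 / 195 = 2.73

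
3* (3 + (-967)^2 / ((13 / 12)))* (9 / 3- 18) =-504949815 / 13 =-38842293.46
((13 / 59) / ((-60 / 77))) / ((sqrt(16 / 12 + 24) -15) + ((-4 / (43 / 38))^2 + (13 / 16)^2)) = -112139298439168* sqrt(57) / 13046201054837985 -20683430063296 / 869746736989199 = -0.09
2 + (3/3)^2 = 3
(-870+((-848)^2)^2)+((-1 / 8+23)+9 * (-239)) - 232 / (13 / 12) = 53779498198787 / 104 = 517110559603.72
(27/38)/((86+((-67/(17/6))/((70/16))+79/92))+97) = 738990/185602507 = 0.00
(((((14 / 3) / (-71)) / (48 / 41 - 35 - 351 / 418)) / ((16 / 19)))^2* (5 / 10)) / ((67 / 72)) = 1298863664329 / 476929216146311212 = 0.00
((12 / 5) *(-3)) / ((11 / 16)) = -576 / 55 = -10.47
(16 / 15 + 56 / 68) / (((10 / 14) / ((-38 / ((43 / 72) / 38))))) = -116929344 / 18275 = -6398.32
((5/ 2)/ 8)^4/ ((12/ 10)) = 3125/ 393216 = 0.01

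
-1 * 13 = -13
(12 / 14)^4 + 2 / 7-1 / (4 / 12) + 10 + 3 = 25992 / 2401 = 10.83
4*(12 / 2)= 24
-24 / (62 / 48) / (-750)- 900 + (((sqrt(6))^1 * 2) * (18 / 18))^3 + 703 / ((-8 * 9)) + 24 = -247121213 / 279000 + 48 * sqrt(6) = -768.16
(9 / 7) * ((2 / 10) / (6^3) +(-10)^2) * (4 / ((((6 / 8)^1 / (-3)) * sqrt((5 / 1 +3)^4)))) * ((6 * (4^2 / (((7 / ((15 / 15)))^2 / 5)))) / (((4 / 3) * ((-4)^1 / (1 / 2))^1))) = 324003 / 10976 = 29.52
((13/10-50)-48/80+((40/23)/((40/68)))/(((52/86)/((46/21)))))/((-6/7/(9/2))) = 105349/520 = 202.59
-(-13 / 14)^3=2197 / 2744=0.80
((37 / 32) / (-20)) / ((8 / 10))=-37 / 512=-0.07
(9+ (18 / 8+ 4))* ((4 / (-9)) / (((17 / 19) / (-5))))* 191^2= 211407395 / 153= 1381747.68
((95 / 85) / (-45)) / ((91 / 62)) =-1178 / 69615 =-0.02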